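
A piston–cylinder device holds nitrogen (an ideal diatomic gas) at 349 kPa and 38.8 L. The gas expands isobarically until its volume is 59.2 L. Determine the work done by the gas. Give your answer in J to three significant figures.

Isobaric: W = P ΔV.
W = (349 kPa)(59.2 − 38.8 L) = (349)(20.4) = 7120 J.

W ≈ 7120 J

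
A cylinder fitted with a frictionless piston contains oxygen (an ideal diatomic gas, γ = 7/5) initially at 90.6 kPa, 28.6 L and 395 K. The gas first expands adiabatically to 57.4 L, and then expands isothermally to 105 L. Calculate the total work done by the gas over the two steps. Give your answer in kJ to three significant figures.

Step 1 (adiabatic): W = (P₁V₁ − P₂V₂)/(γ−1) = (2591 − 1961)/0.4 = 1575 J.
After step 1: P = 34.16 kPa, V = 57.4 L, T = 298.9 K.
Step 2 (isothermal): W = P₁V₁ ln(V₂/V₁) = (1961) ln(105/57.4) = 1184 J.
W_total = 1575 + 1184 = 2760 J.

W_total ≈ 2.76 kJ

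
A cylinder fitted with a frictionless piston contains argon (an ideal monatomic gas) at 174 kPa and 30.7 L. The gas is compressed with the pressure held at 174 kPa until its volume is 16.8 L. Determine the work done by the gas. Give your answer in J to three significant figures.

Isobaric: W = P ΔV.
W = (174 kPa)(16.8 − 30.7 L) = (174)(-13.9) = -2419 J.

W ≈ -2420 J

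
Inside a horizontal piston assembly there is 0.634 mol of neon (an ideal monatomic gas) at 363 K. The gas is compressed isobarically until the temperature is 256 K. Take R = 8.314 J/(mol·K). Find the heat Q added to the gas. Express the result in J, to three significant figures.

Isobaric: W = nRΔT = (0.634)(8.314)(-107) = -564 J.
ΔU = nCᵥΔT with Cᵥ = 3R/2: ΔU = (0.634)(12.47)(-107) = -846 J.
Q = ΔU + W = -846 − 564 = -1410 J.

Q ≈ -1410 J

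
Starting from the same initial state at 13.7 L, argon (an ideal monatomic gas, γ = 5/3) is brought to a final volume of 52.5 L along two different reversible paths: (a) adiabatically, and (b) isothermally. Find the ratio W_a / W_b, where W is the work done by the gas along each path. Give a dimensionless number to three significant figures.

W_a / W_b ≈ 0.661

Path (a) adiabatic: W = P₁V₁(1 − (V₁/V₂)^(γ−1))/(γ−1) → W_a/(P₁V₁) = 0.8875.
Path (b) isothermal: W = P₁V₁ ln(V₂/V₁) → W_b/(P₁V₁) = 1.343.
W_a / W_b = 0.8875 / 1.343 = 0.6606.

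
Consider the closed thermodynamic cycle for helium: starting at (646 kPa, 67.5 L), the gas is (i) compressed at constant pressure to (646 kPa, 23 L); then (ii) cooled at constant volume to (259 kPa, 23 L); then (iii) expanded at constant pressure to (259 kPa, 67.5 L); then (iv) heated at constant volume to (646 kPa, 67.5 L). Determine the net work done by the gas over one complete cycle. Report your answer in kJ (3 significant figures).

W_net ≈ -17.2 kJ

Constant-volume legs do no work.
W(i) = (646)(23 − 67.5) = -28747 J; W(iii) = (259)(67.5 − 23) = 11526 J.
W_net = -28747 + 11526 = -17222 J (the counter-clockwise enclosed area).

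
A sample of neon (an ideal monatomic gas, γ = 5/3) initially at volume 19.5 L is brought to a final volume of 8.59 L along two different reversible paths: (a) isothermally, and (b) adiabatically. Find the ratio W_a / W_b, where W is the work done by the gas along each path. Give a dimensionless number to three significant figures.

Path (a) isothermal: W = P₁V₁ ln(V₂/V₁) → W_a/(P₁V₁) = -0.8198.
Path (b) adiabatic: W = P₁V₁(1 − (V₁/V₂)^(γ−1))/(γ−1) → W_b/(P₁V₁) = -1.091.
W_a / W_b = -0.8198 / -1.091 = 0.7515.

W_a / W_b ≈ 0.751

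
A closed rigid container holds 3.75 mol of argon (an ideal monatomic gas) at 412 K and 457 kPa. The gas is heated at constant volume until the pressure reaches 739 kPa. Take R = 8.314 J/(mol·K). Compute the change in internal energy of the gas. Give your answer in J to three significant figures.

Constant volume ⇒ W = 0, so Q = ΔU = nCᵥΔT with Cᵥ = 3R/2 = 12.47 J/(mol·K).
At constant V, T₂/T₁ = P₂/P₁ ⇒ ΔT = T₁(P₂/P₁ − 1) = 412·(739/457 − 1) = 254.2 K.
ΔU = (3.75)(12.47)(254.2) = 11889 J.

ΔU ≈ 11900 J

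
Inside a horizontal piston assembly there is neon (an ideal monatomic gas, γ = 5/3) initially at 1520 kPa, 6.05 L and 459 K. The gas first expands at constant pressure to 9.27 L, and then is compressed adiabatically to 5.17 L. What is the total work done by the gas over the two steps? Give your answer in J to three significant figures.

W_total ≈ -5160 J

Step 1 (isobaric): W = PΔV = (1520 kPa)(9.27 − 6.05 L) = 4894 J.
After step 1: P = 1520 kPa, V = 9.27 L, T = 703.3 K.
Step 2 (adiabatic): W = (P₁V₁ − P₂V₂)/(γ−1) = (14090 − 20796)/0.667 = -10059 J.
W_total = 4894 − 10059 = -5164 J.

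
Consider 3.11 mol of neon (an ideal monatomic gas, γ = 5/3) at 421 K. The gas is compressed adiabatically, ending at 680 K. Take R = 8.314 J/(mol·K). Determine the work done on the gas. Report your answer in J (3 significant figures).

Adiabatic ⇒ Q = 0, so W_by = −ΔU = nCᵥ(T₁ − T₂).
Cᵥ = 3R/2 = 12.47 J/(mol·K).
W = (3.11)(12.47)(421 − 680) = -10045 J.
Work on gas = −W_by = 10045 J.

W ≈ 10000 J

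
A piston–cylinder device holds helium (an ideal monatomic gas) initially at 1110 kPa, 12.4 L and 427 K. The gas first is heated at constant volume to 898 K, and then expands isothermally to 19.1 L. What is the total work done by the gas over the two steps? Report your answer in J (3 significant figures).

W_total ≈ 12500 J

Step 1 (isochoric): W = 0 (constant volume).
After step 1: P = 2334 kPa (V unchanged).
Step 2 (isothermal): W = P₁V₁ ln(V₂/V₁) = (28946) ln(19.1/12.4) = 12505 J.
W_total = 0 + 12505 = 12505 J.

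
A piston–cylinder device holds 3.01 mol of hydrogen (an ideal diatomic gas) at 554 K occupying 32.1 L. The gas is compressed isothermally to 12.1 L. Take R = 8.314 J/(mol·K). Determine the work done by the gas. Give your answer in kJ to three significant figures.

Isothermal: W = nRT ln(V₂/V₁).
W = (3.01)(8.314)(554) × ln(12.1/32.1)
  = 13864 × -0.9757
W_by_gas = -13526 J.

W ≈ -13.5 kJ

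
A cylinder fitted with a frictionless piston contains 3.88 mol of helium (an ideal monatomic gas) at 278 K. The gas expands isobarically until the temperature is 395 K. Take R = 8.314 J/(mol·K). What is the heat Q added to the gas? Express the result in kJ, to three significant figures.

Isobaric: W = nRΔT = (3.88)(8.314)(117) = 3774 J.
ΔU = nCᵥΔT with Cᵥ = 3R/2: ΔU = (3.88)(12.47)(117) = 5661 J.
Q = ΔU + W = 5661 + 3774 = 9436 J.

Q ≈ 9.44 kJ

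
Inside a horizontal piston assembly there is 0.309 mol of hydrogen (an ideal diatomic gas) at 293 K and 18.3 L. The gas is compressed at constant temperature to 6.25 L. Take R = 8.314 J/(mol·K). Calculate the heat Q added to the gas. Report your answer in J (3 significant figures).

Q ≈ -809 J

Isothermal ⇒ ΔU = 0, so Q = W = nRT ln(V₂/V₁).
Q = (0.309)(8.314)(293) ln(6.25/18.3) = 752.7 × -1.074 = -808.7 J.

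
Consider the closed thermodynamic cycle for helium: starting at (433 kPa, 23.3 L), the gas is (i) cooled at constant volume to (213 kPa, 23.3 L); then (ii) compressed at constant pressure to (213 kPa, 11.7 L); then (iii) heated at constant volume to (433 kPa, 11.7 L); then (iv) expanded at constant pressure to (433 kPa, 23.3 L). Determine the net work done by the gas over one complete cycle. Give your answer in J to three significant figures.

Constant-volume legs do no work.
W(ii) = (213)(11.7 − 23.3) = -2471 J; W(iv) = (433)(23.3 − 11.7) = 5023 J.
W_net = -2471 + 5023 = 2552 J (the clockwise enclosed area).

W_net ≈ 2550 J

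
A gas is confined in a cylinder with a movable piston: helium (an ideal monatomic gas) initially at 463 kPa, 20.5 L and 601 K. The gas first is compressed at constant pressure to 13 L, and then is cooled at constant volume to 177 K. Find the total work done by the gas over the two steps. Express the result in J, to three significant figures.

Step 1 (isobaric): W = PΔV = (463 kPa)(13 − 20.5 L) = -3472 J.
Step 2 (isochoric): W = 0 (constant volume).
W_total = -3472 + 0 = -3472 J.

W_total ≈ -3470 J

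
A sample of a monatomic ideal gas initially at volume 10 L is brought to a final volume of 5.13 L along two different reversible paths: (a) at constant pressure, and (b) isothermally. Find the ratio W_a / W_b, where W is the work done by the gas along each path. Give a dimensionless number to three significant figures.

Path (a) isobaric: W = P₁(V₂ − V₁) → W_a/(P₁V₁) = -0.487.
Path (b) isothermal: W = P₁V₁ ln(V₂/V₁) → W_b/(P₁V₁) = -0.6675.
W_a / W_b = -0.487 / -0.6675 = 0.7296.

W_a / W_b ≈ 0.730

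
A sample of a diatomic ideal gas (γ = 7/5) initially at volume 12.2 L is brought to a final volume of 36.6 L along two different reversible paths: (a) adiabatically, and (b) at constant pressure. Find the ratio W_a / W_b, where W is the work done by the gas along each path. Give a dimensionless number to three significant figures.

Path (a) adiabatic: W = P₁V₁(1 − (V₁/V₂)^(γ−1))/(γ−1) → W_a/(P₁V₁) = 0.889.
Path (b) isobaric: W = P₁(V₂ − V₁) → W_b/(P₁V₁) = 2.
W_a / W_b = 0.889 / 2 = 0.4445.

W_a / W_b ≈ 0.445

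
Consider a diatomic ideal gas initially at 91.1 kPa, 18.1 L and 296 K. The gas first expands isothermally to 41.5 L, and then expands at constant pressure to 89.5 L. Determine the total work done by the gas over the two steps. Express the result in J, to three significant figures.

W_total ≈ 3280 J

Step 1 (isothermal): W = P₁V₁ ln(V₂/V₁) = (1649) ln(41.5/18.1) = 1368 J.
After step 1: P = 39.73 kPa, V = 41.5 L, T = 296 K.
Step 2 (isobaric): W = PΔV = (39.73 kPa)(89.5 − 41.5 L) = 1907 J.
W_total = 1368 + 1907 = 3275 J.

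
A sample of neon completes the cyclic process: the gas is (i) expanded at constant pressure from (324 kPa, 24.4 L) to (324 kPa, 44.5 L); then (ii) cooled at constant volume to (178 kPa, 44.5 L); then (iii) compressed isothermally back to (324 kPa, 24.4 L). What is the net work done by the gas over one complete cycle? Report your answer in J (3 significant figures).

W_net ≈ 1750 J

Leg (i): W = PΔV = (324)(44.5 − 24.4) = 6512 J.
Leg (ii): W = 0.
Leg (iii): W = PᵢVᵢ ln(V_f/Vᵢ) = (7921) ln(24.4/44.5) = -4760 J.
W_net = 6512 − 4760 = 1753 J.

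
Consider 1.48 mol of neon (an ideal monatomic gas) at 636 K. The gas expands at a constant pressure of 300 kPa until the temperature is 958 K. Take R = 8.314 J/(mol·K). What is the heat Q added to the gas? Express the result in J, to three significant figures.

Isobaric: W = nRΔT = (1.48)(8.314)(322) = 3962 J.
ΔU = nCᵥΔT with Cᵥ = 3R/2: ΔU = (1.48)(12.47)(322) = 5943 J.
Q = ΔU + W = 5943 + 3962 = 9905 J.

Q ≈ 9910 J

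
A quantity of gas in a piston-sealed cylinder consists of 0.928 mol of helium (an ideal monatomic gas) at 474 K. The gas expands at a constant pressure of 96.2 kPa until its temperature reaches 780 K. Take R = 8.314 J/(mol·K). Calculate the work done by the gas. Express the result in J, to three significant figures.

Isobaric: W = P ΔV = nR ΔT.
W = (0.928)(8.314)(780 − 474) = 2361 J.

W ≈ 2360 J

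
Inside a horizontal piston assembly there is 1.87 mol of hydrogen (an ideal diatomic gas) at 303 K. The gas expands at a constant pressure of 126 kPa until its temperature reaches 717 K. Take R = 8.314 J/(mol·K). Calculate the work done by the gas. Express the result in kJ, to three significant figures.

W ≈ 6.44 kJ

Isobaric: W = P ΔV = nR ΔT.
W = (1.87)(8.314)(717 − 303) = 6437 J.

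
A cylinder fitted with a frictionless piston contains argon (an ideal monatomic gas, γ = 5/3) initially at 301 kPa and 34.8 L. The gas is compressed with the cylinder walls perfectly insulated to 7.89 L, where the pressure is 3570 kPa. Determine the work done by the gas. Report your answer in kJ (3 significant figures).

Adiabatic: W = (P₁V₁ − P₂V₂)/(γ − 1) with γ = 5/3.
P₁V₁ = 10475 J, P₂V₂ = 28167 J.
W = (10475 − 28167) / 0.6667 = -26539 J.

W ≈ -26.5 kJ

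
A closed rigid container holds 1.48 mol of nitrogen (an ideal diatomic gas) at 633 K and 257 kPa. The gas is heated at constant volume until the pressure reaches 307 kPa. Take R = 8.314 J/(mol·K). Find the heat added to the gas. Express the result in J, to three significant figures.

Q ≈ 3790 J

Constant volume ⇒ W = 0, so Q = ΔU = nCᵥΔT with Cᵥ = 5R/2 = 20.79 J/(mol·K).
At constant V, T₂/T₁ = P₂/P₁ ⇒ ΔT = T₁(P₂/P₁ − 1) = 633·(307/257 − 1) = 123.2 K.
ΔU = (1.48)(20.79)(123.2) = 3788 J.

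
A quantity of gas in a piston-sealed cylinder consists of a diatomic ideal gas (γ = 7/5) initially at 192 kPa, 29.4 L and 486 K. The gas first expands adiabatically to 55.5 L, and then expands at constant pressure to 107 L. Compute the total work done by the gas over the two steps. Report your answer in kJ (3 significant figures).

Step 1 (adiabatic): W = (P₁V₁ − P₂V₂)/(γ−1) = (5645 − 4378)/0.4 = 3167 J.
After step 1: P = 78.88 kPa, V = 55.5 L, T = 376.9 K.
Step 2 (isobaric): W = PΔV = (78.88 kPa)(107 − 55.5 L) = 4062 J.
W_total = 3167 + 4062 = 7230 J.

W_total ≈ 7.23 kJ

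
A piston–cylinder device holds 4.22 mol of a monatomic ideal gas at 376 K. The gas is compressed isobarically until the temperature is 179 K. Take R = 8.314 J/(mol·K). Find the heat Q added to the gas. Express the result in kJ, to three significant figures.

Q ≈ -17.3 kJ

Isobaric: W = nRΔT = (4.22)(8.314)(-197) = -6912 J.
ΔU = nCᵥΔT with Cᵥ = 3R/2: ΔU = (4.22)(12.47)(-197) = -10368 J.
Q = ΔU + W = -10368 − 6912 = -17279 J.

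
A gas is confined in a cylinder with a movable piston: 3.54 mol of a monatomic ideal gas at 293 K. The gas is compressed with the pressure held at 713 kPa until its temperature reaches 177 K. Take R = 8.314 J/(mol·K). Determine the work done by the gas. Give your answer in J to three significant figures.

W ≈ -3410 J

Isobaric: W = P ΔV = nR ΔT.
W = (3.54)(8.314)(177 − 293) = -3414 J.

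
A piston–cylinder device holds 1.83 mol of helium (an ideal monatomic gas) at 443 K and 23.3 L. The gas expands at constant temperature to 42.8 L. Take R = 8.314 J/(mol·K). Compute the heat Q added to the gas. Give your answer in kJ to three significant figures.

Isothermal ⇒ ΔU = 0, so Q = W = nRT ln(V₂/V₁).
Q = (1.83)(8.314)(443) ln(42.8/23.3) = 6740 × 0.6081 = 4099 J.

Q ≈ 4.10 kJ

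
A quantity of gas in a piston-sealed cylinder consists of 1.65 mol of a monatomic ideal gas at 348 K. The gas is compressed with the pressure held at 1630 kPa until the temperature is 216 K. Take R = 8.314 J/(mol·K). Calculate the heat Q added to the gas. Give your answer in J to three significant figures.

Q ≈ -4530 J

Isobaric: W = nRΔT = (1.65)(8.314)(-132) = -1811 J.
ΔU = nCᵥΔT with Cᵥ = 3R/2: ΔU = (1.65)(12.47)(-132) = -2716 J.
Q = ΔU + W = -2716 − 1811 = -4527 J.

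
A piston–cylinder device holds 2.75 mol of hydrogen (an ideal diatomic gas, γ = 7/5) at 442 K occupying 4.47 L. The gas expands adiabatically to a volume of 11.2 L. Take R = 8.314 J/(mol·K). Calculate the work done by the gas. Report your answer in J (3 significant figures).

Adiabatic: TV^(γ−1) = const with γ = 7/5.
T₂ = T₁ (V₁/V₂)^(γ−1) = 442 × (4.47/11.2)^0.4 = 442 × 0.6925 = 306.1 K.
W_by = nCᵥ(T₁ − T₂) = (2.75)(20.79)(442 − 306.1) = 7768 J.

W ≈ 7770 J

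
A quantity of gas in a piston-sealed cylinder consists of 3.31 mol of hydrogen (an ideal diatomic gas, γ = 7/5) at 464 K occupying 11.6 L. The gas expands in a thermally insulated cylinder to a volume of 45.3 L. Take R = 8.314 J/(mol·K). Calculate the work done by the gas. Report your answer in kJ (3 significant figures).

W ≈ 13.4 kJ

Adiabatic: TV^(γ−1) = const with γ = 7/5.
T₂ = T₁ (V₁/V₂)^(γ−1) = 464 × (11.6/45.3)^0.4 = 464 × 0.5799 = 269.1 K.
W_by = nCᵥ(T₁ − T₂) = (3.31)(20.79)(464 − 269.1) = 13411 J.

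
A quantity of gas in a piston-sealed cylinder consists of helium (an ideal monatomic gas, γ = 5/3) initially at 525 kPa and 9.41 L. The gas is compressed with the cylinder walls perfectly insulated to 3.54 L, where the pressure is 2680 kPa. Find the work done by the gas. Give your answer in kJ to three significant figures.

Adiabatic: W = (P₁V₁ − P₂V₂)/(γ − 1) with γ = 5/3.
P₁V₁ = 4940 J, P₂V₂ = 9487 J.
W = (4940 − 9487) / 0.6667 = -6820 J.

W ≈ -6.82 kJ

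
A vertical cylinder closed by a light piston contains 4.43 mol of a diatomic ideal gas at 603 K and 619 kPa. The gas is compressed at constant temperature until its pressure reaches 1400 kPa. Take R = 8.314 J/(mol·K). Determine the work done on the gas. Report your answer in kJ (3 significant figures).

Isothermal process: W = nRT ln(V₂/V₁) = nRT ln(P₁/P₂).
W = (4.43)(8.314)(603) × ln(619/1400)
  = 22209 × ln(0.4421) = 22209 × -0.8161
W_by_gas = -18125 J; work on gas = −W_by = 18125 J.

W ≈ 18.1 kJ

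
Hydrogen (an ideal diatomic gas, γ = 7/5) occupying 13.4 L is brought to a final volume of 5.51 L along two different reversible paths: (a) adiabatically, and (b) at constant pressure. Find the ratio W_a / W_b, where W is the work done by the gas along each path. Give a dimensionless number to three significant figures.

W_a / W_b ≈ 1.81

Path (a) adiabatic: W = P₁V₁(1 − (V₁/V₂)^(γ−1))/(γ−1) → W_a/(P₁V₁) = -1.067.
Path (b) isobaric: W = P₁(V₂ − V₁) → W_b/(P₁V₁) = -0.5888.
W_a / W_b = -1.067 / -0.5888 = 1.812.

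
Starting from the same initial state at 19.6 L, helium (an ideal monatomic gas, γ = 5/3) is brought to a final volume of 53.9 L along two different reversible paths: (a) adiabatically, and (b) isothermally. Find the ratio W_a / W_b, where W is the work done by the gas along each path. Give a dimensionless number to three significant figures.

W_a / W_b ≈ 0.727

Path (a) adiabatic: W = P₁V₁(1 − (V₁/V₂)^(γ−1))/(γ−1) → W_a/(P₁V₁) = 0.7358.
Path (b) isothermal: W = P₁V₁ ln(V₂/V₁) → W_b/(P₁V₁) = 1.012.
W_a / W_b = 0.7358 / 1.012 = 0.7274.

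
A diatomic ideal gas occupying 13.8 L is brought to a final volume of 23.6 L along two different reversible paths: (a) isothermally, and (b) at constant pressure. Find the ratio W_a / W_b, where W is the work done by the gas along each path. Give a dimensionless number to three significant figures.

Path (a) isothermal: W = P₁V₁ ln(V₂/V₁) → W_a/(P₁V₁) = 0.5366.
Path (b) isobaric: W = P₁(V₂ − V₁) → W_b/(P₁V₁) = 0.7101.
W_a / W_b = 0.5366 / 0.7101 = 0.7556.

W_a / W_b ≈ 0.756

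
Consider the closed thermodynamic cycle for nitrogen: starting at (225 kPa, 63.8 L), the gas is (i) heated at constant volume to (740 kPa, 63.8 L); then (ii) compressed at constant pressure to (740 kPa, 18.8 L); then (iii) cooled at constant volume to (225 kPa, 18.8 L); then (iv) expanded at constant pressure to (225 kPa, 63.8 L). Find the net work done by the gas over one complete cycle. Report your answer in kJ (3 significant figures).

Constant-volume legs do no work.
W(ii) = (740)(18.8 − 63.8) = -33300 J; W(iv) = (225)(63.8 − 18.8) = 10125 J.
W_net = -33300 + 10125 = -23175 J (the counter-clockwise enclosed area).

W_net ≈ -23.2 kJ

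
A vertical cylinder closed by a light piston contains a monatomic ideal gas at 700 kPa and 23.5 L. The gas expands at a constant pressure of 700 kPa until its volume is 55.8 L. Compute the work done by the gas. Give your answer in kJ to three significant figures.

W ≈ 22.6 kJ

Isobaric: W = P ΔV.
W = (700 kPa)(55.8 − 23.5 L) = (700)(32.3) = 22610 J.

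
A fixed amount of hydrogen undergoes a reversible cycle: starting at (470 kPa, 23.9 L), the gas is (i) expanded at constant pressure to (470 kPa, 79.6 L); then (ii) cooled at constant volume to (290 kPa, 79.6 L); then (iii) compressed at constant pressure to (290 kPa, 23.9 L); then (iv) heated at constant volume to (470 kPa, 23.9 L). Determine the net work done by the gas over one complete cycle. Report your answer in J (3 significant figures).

W_net ≈ 10000 J

Constant-volume legs do no work.
W(i) = (470)(79.6 − 23.9) = 26179 J; W(iii) = (290)(23.9 − 79.6) = -16153 J.
W_net = 26179 − 16153 = 10026 J (the clockwise enclosed area).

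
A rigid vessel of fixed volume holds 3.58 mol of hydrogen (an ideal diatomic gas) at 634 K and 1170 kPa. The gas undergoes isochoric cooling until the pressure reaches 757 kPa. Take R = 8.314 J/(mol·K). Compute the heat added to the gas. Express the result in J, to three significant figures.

Q ≈ -16700 J

Constant volume ⇒ W = 0, so Q = ΔU = nCᵥΔT with Cᵥ = 5R/2 = 20.79 J/(mol·K).
At constant V, T₂/T₁ = P₂/P₁ ⇒ ΔT = T₁(P₂/P₁ − 1) = 634·(757/1170 − 1) = -223.8 K.
ΔU = (3.58)(20.79)(-223.8) = -16653 J.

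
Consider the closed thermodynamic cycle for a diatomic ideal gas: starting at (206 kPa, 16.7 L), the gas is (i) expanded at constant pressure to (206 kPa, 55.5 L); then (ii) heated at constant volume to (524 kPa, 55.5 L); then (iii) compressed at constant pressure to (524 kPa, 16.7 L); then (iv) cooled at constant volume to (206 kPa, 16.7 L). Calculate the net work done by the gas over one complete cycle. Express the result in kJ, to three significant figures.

W_net ≈ -12.3 kJ

Constant-volume legs do no work.
W(i) = (206)(55.5 − 16.7) = 7993 J; W(iii) = (524)(16.7 − 55.5) = -20331 J.
W_net = 7993 − 20331 = -12338 J (the counter-clockwise enclosed area).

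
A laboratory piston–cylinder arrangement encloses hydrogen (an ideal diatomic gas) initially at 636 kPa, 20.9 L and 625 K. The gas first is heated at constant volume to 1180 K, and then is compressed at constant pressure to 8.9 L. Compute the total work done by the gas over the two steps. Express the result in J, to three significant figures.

W_total ≈ -14400 J

Step 1 (isochoric): W = 0 (constant volume).
After step 1: P = 1201 kPa (V unchanged).
Step 2 (isobaric): W = PΔV = (1201 kPa)(8.9 − 20.9 L) = -14409 J.
W_total = 0 − 14409 = -14409 J.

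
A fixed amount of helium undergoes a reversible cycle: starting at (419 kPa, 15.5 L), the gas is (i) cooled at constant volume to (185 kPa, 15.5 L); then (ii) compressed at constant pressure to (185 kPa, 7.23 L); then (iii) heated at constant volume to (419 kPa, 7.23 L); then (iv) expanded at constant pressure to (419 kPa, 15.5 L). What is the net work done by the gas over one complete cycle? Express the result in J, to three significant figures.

Constant-volume legs do no work.
W(ii) = (185)(7.23 − 15.5) = -1530 J; W(iv) = (419)(15.5 − 7.23) = 3465 J.
W_net = -1530 + 3465 = 1935 J (the clockwise enclosed area).

W_net ≈ 1940 J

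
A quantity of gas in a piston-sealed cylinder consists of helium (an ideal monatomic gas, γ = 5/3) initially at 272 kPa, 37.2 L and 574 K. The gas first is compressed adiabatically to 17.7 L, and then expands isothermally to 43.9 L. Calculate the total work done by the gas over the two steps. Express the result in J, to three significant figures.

W_total ≈ 5360 J

Step 1 (adiabatic): W = (P₁V₁ − P₂V₂)/(γ−1) = (10118 − 16602)/0.667 = -9725 J.
After step 1: P = 938 kPa, V = 17.7 L, T = 941.8 K.
Step 2 (isothermal): W = P₁V₁ ln(V₂/V₁) = (16602) ln(43.9/17.7) = 15080 J.
W_total = -9725 + 15080 = 5355 J.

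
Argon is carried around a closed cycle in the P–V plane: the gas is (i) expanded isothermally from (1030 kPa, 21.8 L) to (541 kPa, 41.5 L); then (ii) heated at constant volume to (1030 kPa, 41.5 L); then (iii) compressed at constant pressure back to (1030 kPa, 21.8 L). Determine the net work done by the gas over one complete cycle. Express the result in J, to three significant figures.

W_net ≈ -5840 J

Leg (i): W = PᵢVᵢ ln(V_f/Vᵢ) = (22454) ln(41.5/21.8) = 14456 J.
Leg (ii): W = 0.
Leg (iii): W = PΔV = (1030)(21.8 − 41.5) = -20291 J.
W_net = 14456 − 20291 = -5835 J.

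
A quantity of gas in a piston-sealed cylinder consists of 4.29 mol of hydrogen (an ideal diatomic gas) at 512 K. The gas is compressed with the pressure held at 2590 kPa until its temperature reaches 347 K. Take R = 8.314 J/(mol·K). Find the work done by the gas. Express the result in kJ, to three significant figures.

W ≈ -5.89 kJ

Isobaric: W = P ΔV = nR ΔT.
W = (4.29)(8.314)(347 − 512) = -5885 J.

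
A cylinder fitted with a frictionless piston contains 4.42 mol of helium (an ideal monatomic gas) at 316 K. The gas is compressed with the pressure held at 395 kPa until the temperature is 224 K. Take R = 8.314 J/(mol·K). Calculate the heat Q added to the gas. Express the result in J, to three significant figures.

Isobaric: W = nRΔT = (4.42)(8.314)(-92) = -3381 J.
ΔU = nCᵥΔT with Cᵥ = 3R/2: ΔU = (4.42)(12.47)(-92) = -5071 J.
Q = ΔU + W = -5071 − 3381 = -8452 J.

Q ≈ -8450 J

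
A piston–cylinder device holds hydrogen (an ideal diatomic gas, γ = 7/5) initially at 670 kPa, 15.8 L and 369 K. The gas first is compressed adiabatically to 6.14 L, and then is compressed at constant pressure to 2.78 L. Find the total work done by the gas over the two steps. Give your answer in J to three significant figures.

Step 1 (adiabatic): W = (P₁V₁ − P₂V₂)/(γ−1) = (10586 − 15450)/0.4 = -12160 J.
After step 1: P = 2516 kPa, V = 6.14 L, T = 538.5 K.
Step 2 (isobaric): W = PΔV = (2516 kPa)(2.78 − 6.14 L) = -8455 J.
W_total = -12160 − 8455 = -20615 J.

W_total ≈ -20600 J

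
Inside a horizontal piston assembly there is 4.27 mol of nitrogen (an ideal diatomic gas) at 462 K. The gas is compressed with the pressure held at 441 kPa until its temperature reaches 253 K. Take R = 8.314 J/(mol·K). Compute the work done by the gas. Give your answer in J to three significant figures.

Isobaric: W = P ΔV = nR ΔT.
W = (4.27)(8.314)(253 − 462) = -7420 J.

W ≈ -7420 J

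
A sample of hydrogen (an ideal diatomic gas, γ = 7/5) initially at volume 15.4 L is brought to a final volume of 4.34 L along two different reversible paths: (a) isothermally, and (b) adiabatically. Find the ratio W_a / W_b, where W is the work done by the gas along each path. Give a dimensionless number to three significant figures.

W_a / W_b ≈ 0.768

Path (a) isothermal: W = P₁V₁ ln(V₂/V₁) → W_a/(P₁V₁) = -1.266.
Path (b) adiabatic: W = P₁V₁(1 − (V₁/V₂)^(γ−1))/(γ−1) → W_b/(P₁V₁) = -1.649.
W_a / W_b = -1.266 / -1.649 = 0.768.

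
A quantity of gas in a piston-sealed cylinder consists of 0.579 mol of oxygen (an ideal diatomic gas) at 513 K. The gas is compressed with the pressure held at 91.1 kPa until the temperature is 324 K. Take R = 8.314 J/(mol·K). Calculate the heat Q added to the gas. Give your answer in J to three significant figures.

Isobaric: W = nRΔT = (0.579)(8.314)(-189) = -909.8 J.
ΔU = nCᵥΔT with Cᵥ = 5R/2: ΔU = (0.579)(20.79)(-189) = -2275 J.
Q = ΔU + W = -2275 − 909.8 = -3184 J.

Q ≈ -3180 J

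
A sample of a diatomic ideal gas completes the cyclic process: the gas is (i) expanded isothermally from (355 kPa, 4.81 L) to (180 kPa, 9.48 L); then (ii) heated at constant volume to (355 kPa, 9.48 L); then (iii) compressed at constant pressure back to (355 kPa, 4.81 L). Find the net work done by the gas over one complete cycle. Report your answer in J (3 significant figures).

Leg (i): W = PᵢVᵢ ln(V_f/Vᵢ) = (1708) ln(9.48/4.81) = 1159 J.
Leg (ii): W = 0.
Leg (iii): W = PΔV = (355)(4.81 − 9.48) = -1658 J.
W_net = 1159 − 1658 = -499.3 J.

W_net ≈ -499 J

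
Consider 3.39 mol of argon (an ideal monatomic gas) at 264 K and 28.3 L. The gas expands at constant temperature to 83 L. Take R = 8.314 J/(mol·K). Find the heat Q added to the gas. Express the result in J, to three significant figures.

Q ≈ 8010 J

Isothermal ⇒ ΔU = 0, so Q = W = nRT ln(V₂/V₁).
Q = (3.39)(8.314)(264) ln(83/28.3) = 7441 × 1.076 = 8006 J.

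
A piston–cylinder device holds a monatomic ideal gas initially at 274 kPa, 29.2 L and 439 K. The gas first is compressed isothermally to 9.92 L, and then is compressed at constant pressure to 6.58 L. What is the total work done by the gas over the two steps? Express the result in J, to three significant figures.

W_total ≈ -11300 J

Step 1 (isothermal): W = P₁V₁ ln(V₂/V₁) = (8001) ln(9.92/29.2) = -8638 J.
After step 1: P = 806.5 kPa, V = 9.92 L, T = 439 K.
Step 2 (isobaric): W = PΔV = (806.5 kPa)(6.58 − 9.92 L) = -2694 J.
W_total = -8638 − 2694 = -11332 J.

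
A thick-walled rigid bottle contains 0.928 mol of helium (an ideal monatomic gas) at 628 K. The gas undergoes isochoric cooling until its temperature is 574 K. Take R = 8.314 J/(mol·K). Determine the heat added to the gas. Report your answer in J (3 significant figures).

Q ≈ -625 J

Constant volume ⇒ W = 0, so Q = ΔU = nCᵥΔT with Cᵥ = 3R/2 = 12.47 J/(mol·K).
ΔU = (0.928)(12.47)(574 − 628) = -624.9 J.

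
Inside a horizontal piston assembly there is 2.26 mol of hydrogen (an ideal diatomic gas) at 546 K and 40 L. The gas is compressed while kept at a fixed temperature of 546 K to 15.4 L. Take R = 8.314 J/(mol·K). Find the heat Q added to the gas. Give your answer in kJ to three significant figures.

Isothermal ⇒ ΔU = 0, so Q = W = nRT ln(V₂/V₁).
Q = (2.26)(8.314)(546) ln(15.4/40) = 10259 × -0.9545 = -9792 J.

Q ≈ -9.79 kJ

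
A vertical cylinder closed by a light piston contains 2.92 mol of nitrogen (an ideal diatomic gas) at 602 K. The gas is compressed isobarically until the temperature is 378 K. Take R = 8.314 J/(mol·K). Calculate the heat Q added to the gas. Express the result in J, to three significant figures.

Isobaric: W = nRΔT = (2.92)(8.314)(-224) = -5438 J.
ΔU = nCᵥΔT with Cᵥ = 5R/2: ΔU = (2.92)(20.79)(-224) = -13595 J.
Q = ΔU + W = -13595 − 5438 = -19033 J.

Q ≈ -19000 J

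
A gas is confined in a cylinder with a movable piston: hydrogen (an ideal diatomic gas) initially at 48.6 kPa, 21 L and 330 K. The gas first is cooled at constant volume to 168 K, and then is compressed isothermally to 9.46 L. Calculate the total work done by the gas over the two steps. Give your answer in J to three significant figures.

Step 1 (isochoric): W = 0 (constant volume).
After step 1: P = 24.74 kPa (V unchanged).
Step 2 (isothermal): W = P₁V₁ ln(V₂/V₁) = (519.6) ln(9.46/21) = -414.3 J.
W_total = 0 − 414.3 = -414.3 J.

W_total ≈ -414 J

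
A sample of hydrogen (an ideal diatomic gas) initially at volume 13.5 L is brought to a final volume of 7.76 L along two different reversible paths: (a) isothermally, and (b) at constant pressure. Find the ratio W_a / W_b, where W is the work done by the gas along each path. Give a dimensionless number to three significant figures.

Path (a) isothermal: W = P₁V₁ ln(V₂/V₁) → W_a/(P₁V₁) = -0.5537.
Path (b) isobaric: W = P₁(V₂ − V₁) → W_b/(P₁V₁) = -0.4252.
W_a / W_b = -0.5537 / -0.4252 = 1.302.

W_a / W_b ≈ 1.30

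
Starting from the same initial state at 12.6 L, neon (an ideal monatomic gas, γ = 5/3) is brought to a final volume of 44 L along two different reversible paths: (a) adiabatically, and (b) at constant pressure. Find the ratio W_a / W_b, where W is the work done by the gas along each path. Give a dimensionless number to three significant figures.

W_a / W_b ≈ 0.340

Path (a) adiabatic: W = P₁V₁(1 − (V₁/V₂)^(γ−1))/(γ−1) → W_a/(P₁V₁) = 0.8483.
Path (b) isobaric: W = P₁(V₂ − V₁) → W_b/(P₁V₁) = 2.492.
W_a / W_b = 0.8483 / 2.492 = 0.3404.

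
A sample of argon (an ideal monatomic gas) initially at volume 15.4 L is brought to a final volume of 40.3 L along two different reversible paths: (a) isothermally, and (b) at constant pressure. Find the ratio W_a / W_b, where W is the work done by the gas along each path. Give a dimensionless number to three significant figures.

Path (a) isothermal: W = P₁V₁ ln(V₂/V₁) → W_a/(P₁V₁) = 0.962.
Path (b) isobaric: W = P₁(V₂ − V₁) → W_b/(P₁V₁) = 1.617.
W_a / W_b = 0.962 / 1.617 = 0.595.

W_a / W_b ≈ 0.595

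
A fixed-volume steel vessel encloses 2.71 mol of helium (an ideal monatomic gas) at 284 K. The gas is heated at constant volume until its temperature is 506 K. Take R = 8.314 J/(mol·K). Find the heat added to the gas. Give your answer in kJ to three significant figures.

Q ≈ 7.50 kJ

Constant volume ⇒ W = 0, so Q = ΔU = nCᵥΔT with Cᵥ = 3R/2 = 12.47 J/(mol·K).
ΔU = (2.71)(12.47)(506 − 284) = 7503 J.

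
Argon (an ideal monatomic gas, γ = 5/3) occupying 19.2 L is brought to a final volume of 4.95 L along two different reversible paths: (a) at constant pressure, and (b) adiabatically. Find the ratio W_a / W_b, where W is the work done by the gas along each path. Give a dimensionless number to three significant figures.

Path (a) isobaric: W = P₁(V₂ − V₁) → W_a/(P₁V₁) = -0.7422.
Path (b) adiabatic: W = P₁V₁(1 − (V₁/V₂)^(γ−1))/(γ−1) → W_b/(P₁V₁) = -2.203.
W_a / W_b = -0.7422 / -2.203 = 0.3369.

W_a / W_b ≈ 0.337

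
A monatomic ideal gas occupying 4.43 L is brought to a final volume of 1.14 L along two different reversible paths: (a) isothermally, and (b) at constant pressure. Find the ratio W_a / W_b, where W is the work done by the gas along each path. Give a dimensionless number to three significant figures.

W_a / W_b ≈ 1.83

Path (a) isothermal: W = P₁V₁ ln(V₂/V₁) → W_a/(P₁V₁) = -1.357.
Path (b) isobaric: W = P₁(V₂ − V₁) → W_b/(P₁V₁) = -0.7427.
W_a / W_b = -1.357 / -0.7427 = 1.828.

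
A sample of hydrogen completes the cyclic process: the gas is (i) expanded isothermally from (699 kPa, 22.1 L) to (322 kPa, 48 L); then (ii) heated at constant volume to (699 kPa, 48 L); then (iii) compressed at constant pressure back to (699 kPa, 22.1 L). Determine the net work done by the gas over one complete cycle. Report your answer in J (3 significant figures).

W_net ≈ -6120 J

Leg (i): W = PᵢVᵢ ln(V_f/Vᵢ) = (15448) ln(48/22.1) = 11982 J.
Leg (ii): W = 0.
Leg (iii): W = PΔV = (699)(22.1 − 48) = -18104 J.
W_net = 11982 − 18104 = -6122 J.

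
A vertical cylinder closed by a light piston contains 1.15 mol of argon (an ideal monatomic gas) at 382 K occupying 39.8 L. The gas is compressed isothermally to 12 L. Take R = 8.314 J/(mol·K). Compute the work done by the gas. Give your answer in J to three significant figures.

W ≈ -4380 J

Isothermal: W = nRT ln(V₂/V₁).
W = (1.15)(8.314)(382) × ln(12/39.8)
  = 3652 × -1.199
W_by_gas = -4379 J.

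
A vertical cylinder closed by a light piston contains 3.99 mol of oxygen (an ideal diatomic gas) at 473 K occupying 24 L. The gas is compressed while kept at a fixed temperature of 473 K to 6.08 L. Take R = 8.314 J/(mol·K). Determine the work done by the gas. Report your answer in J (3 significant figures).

W ≈ -21500 J

Isothermal: W = nRT ln(V₂/V₁).
W = (3.99)(8.314)(473) × ln(6.08/24)
  = 15691 × -1.373
W_by_gas = -21544 J.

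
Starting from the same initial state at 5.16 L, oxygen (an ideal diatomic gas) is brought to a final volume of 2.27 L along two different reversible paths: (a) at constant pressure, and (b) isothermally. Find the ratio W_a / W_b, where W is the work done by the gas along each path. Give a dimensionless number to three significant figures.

W_a / W_b ≈ 0.682

Path (a) isobaric: W = P₁(V₂ − V₁) → W_a/(P₁V₁) = -0.5601.
Path (b) isothermal: W = P₁V₁ ln(V₂/V₁) → W_b/(P₁V₁) = -0.8212.
W_a / W_b = -0.5601 / -0.8212 = 0.6821.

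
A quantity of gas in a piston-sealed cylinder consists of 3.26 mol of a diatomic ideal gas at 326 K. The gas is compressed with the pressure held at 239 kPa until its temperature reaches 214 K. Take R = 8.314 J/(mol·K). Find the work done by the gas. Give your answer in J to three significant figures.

Isobaric: W = P ΔV = nR ΔT.
W = (3.26)(8.314)(214 − 326) = -3036 J.

W ≈ -3040 J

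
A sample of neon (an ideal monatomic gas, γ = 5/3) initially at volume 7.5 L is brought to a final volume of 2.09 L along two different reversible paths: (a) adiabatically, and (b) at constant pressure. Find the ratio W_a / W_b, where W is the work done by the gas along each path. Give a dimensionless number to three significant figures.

Path (a) adiabatic: W = P₁V₁(1 − (V₁/V₂)^(γ−1))/(γ−1) → W_a/(P₁V₁) = -2.016.
Path (b) isobaric: W = P₁(V₂ − V₁) → W_b/(P₁V₁) = -0.7213.
W_a / W_b = -2.016 / -0.7213 = 2.795.

W_a / W_b ≈ 2.79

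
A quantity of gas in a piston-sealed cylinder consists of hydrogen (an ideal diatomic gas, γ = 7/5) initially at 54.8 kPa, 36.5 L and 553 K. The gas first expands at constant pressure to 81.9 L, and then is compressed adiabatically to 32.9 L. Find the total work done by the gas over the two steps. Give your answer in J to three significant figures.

W_total ≈ -2450 J

Step 1 (isobaric): W = PΔV = (54.8 kPa)(81.9 − 36.5 L) = 2488 J.
After step 1: P = 54.8 kPa, V = 81.9 L, T = 1241 K.
Step 2 (adiabatic): W = (P₁V₁ − P₂V₂)/(γ−1) = (4488 − 6464)/0.4 = -4940 J.
W_total = 2488 − 4940 = -2452 J.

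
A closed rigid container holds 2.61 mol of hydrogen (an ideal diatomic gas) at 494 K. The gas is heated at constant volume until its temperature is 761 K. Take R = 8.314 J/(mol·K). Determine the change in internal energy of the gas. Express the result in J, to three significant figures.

ΔU ≈ 14500 J

Constant volume ⇒ W = 0, so Q = ΔU = nCᵥΔT with Cᵥ = 5R/2 = 20.79 J/(mol·K).
ΔU = (2.61)(20.79)(761 − 494) = 14484 J.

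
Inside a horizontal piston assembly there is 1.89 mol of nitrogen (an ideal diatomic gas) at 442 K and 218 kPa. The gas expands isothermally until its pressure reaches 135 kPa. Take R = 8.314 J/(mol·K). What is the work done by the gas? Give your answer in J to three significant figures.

W ≈ 3330 J

Isothermal process: W = nRT ln(V₂/V₁) = nRT ln(P₁/P₂).
W = (1.89)(8.314)(442) × ln(218/135)
  = 6945 × ln(1.615) = 6945 × 0.4792
W_by_gas = 3328 J.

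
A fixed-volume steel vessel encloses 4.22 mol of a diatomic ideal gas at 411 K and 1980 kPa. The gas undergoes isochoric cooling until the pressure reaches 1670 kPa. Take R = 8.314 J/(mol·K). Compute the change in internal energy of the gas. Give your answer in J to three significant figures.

ΔU ≈ -5640 J

Constant volume ⇒ W = 0, so Q = ΔU = nCᵥΔT with Cᵥ = 5R/2 = 20.79 J/(mol·K).
At constant V, T₂/T₁ = P₂/P₁ ⇒ ΔT = T₁(P₂/P₁ − 1) = 411·(1670/1980 − 1) = -64.35 K.
ΔU = (4.22)(20.79)(-64.35) = -5644 J.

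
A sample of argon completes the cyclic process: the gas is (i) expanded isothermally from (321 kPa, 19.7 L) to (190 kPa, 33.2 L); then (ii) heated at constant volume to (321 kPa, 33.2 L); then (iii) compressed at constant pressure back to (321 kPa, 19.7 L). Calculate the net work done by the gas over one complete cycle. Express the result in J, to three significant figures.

Leg (i): W = PᵢVᵢ ln(V_f/Vᵢ) = (6324) ln(33.2/19.7) = 3301 J.
Leg (ii): W = 0.
Leg (iii): W = PΔV = (321)(19.7 − 33.2) = -4334 J.
W_net = 3301 − 4334 = -1033 J.

W_net ≈ -1030 J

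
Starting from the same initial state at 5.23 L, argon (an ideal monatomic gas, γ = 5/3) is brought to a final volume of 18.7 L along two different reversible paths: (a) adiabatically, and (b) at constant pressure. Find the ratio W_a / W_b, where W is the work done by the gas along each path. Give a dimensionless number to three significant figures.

Path (a) adiabatic: W = P₁V₁(1 − (V₁/V₂)^(γ−1))/(γ−1) → W_a/(P₁V₁) = 0.8585.
Path (b) isobaric: W = P₁(V₂ − V₁) → W_b/(P₁V₁) = 2.576.
W_a / W_b = 0.8585 / 2.576 = 0.3333.

W_a / W_b ≈ 0.333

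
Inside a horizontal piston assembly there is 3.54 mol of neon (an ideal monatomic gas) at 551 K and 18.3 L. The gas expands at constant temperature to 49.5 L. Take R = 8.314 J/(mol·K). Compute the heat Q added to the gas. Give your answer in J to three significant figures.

Q ≈ 16100 J

Isothermal ⇒ ΔU = 0, so Q = W = nRT ln(V₂/V₁).
Q = (3.54)(8.314)(551) ln(49.5/18.3) = 16217 × 0.9951 = 16137 J.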